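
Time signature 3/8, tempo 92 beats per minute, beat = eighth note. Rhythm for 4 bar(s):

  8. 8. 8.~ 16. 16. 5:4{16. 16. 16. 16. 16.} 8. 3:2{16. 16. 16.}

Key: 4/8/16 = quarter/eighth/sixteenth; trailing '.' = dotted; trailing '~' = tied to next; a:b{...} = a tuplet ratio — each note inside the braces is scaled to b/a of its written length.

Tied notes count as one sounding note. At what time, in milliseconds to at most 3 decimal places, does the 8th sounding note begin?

note 8 onset = 39/5b = 5086.957ms

1. 0.0ms @ 0 + 978.261ms (3/2)
2. 978.261ms @ 3/2 + 978.261ms (3/2)
3. 1956.522ms @ 3 + 1467.391ms (9/4)
4. 3423.913ms @ 21/4 + 489.13ms (3/4)
5. 3913.043ms @ 6 + 391.304ms (3/5)
6. 4304.348ms @ 33/5 + 391.304ms (3/5)
7. 4695.652ms @ 36/5 + 391.304ms (3/5)
8. 5086.957ms @ 39/5 + 391.304ms (3/5)
9. 5478.261ms @ 42/5 + 391.304ms (3/5)
10. 5869.565ms @ 9 + 978.261ms (3/2)
11. 6847.826ms @ 21/2 + 326.087ms (1/2)
12. 7173.913ms @ 11 + 326.087ms (1/2)
13. 7500.0ms @ 23/2 + 326.087ms (1/2)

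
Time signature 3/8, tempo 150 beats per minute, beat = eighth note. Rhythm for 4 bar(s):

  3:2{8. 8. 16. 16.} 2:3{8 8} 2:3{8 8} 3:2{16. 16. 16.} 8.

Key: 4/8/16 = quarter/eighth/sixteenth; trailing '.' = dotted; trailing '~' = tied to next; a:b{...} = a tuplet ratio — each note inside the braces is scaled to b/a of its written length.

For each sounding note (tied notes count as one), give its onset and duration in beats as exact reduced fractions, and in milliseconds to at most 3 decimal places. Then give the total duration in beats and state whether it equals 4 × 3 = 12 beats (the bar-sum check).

1) 0.0ms=0b +400.0ms=1b
2) 400.0ms=1b +400.0ms=1b
3) 800.0ms=2b +200.0ms=1/2b
4) 1000.0ms=5/2b +200.0ms=1/2b
5) 1200.0ms=3b +600.0ms=3/2b
6) 1800.0ms=9/2b +600.0ms=3/2b
7) 2400.0ms=6b +600.0ms=3/2b
8) 3000.0ms=15/2b +600.0ms=3/2b
9) 3600.0ms=9b +200.0ms=1/2b
10) 3800.0ms=19/2b +200.0ms=1/2b
11) 4000.0ms=10b +200.0ms=1/2b
12) 4200.0ms=21/2b +600.0ms=3/2b
Σ=12b of 12 (150bpm 3/8) — PASS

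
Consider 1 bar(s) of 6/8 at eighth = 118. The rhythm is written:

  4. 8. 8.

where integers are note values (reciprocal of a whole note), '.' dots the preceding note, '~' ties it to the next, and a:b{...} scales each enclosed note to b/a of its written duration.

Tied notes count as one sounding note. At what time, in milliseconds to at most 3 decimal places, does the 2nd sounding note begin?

1. 0.0ms @ 0 + 1525.424ms (3)
2. 1525.424ms @ 3 + 762.712ms (3/2)
3. 2288.136ms @ 9/2 + 762.712ms (3/2)

note 2 onset = 3b = 1525.424ms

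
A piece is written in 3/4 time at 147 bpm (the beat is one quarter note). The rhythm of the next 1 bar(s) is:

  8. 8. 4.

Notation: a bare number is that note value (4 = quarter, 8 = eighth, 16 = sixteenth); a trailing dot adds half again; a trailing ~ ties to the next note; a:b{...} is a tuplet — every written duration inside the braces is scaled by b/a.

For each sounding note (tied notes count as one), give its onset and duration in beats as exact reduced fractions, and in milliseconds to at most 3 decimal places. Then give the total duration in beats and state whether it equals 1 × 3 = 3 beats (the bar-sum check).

1) 0.0ms=0b +306.122ms=3/4b
2) 306.122ms=3/4b +306.122ms=3/4b
3) 612.245ms=3/2b +612.245ms=3/2b
Σ=3b of 3 (147bpm 3/4) — PASS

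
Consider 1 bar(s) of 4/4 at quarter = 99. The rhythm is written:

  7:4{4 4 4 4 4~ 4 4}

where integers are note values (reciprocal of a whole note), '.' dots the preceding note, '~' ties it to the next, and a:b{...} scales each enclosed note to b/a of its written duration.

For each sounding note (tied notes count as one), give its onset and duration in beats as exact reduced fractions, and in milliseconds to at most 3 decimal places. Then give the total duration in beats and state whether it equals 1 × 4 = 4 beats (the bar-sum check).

1) 0.0ms=0b +346.32ms=4/7b
2) 346.32ms=4/7b +346.32ms=4/7b
3) 692.641ms=8/7b +346.32ms=4/7b
4) 1038.961ms=12/7b +346.32ms=4/7b
5) 1385.281ms=16/7b +692.641ms=8/7b
6) 2077.922ms=24/7b +346.32ms=4/7b
Σ=4b of 4 (99bpm 4/4) — PASS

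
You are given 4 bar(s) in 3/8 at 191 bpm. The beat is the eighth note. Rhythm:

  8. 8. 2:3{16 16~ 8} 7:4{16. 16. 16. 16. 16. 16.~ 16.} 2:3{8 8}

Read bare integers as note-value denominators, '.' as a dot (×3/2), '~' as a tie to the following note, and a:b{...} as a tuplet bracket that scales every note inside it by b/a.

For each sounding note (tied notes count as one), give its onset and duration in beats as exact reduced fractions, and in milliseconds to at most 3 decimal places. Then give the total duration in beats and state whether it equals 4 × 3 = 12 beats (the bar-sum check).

1) 0.0ms=0b +471.204ms=3/2b
2) 471.204ms=3/2b +471.204ms=3/2b
3) 942.408ms=3b +235.602ms=3/4b
4) 1178.01ms=15/4b +706.806ms=9/4b
5) 1884.817ms=6b +134.63ms=3/7b
6) 2019.447ms=45/7b +134.63ms=3/7b
7) 2154.076ms=48/7b +134.63ms=3/7b
8) 2288.706ms=51/7b +134.63ms=3/7b
9) 2423.336ms=54/7b +134.63ms=3/7b
10) 2557.966ms=57/7b +269.26ms=6/7b
11) 2827.225ms=9b +471.204ms=3/2b
12) 3298.429ms=21/2b +471.204ms=3/2b
Σ=12b of 12 (191bpm 3/8) — PASS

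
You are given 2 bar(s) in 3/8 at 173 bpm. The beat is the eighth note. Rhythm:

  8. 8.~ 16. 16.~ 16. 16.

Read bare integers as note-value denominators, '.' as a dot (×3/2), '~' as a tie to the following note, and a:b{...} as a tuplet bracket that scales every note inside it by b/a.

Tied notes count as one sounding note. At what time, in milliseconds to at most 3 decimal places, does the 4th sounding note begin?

1. 0.0ms @ 0 + 520.231ms (3/2)
2. 520.231ms @ 3/2 + 780.347ms (9/4)
3. 1300.578ms @ 15/4 + 520.231ms (3/2)
4. 1820.809ms @ 21/4 + 260.116ms (3/4)

note 4 onset = 21/4b = 1820.809ms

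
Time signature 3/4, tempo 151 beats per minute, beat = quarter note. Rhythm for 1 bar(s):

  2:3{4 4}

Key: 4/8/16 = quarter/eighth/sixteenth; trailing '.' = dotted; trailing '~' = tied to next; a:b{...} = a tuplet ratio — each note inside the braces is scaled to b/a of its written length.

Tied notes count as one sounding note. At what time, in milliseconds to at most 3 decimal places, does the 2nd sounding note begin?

note 2 onset = 3/2b = 596.026ms

1. 0.0ms @ 0 + 596.026ms (3/2)
2. 596.026ms @ 3/2 + 596.026ms (3/2)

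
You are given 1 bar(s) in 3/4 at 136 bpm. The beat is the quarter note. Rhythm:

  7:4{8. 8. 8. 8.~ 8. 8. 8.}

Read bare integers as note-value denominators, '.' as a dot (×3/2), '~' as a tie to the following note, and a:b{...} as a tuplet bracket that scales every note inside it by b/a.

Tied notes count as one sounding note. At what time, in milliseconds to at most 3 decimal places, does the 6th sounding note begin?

note 6 onset = 18/7b = 1134.454ms

1. 0.0ms @ 0 + 189.076ms (3/7)
2. 189.076ms @ 3/7 + 189.076ms (3/7)
3. 378.151ms @ 6/7 + 189.076ms (3/7)
4. 567.227ms @ 9/7 + 378.151ms (6/7)
5. 945.378ms @ 15/7 + 189.076ms (3/7)
6. 1134.454ms @ 18/7 + 189.076ms (3/7)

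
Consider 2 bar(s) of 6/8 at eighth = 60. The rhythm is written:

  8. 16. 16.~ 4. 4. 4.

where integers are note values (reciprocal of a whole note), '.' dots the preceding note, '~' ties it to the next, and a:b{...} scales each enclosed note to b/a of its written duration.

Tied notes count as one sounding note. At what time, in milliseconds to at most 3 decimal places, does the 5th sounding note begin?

1. 0.0ms @ 0 + 1500.0ms (3/2)
2. 1500.0ms @ 3/2 + 750.0ms (3/4)
3. 2250.0ms @ 9/4 + 3750.0ms (15/4)
4. 6000.0ms @ 6 + 3000.0ms (3)
5. 9000.0ms @ 9 + 3000.0ms (3)

note 5 onset = 9b = 9000.0ms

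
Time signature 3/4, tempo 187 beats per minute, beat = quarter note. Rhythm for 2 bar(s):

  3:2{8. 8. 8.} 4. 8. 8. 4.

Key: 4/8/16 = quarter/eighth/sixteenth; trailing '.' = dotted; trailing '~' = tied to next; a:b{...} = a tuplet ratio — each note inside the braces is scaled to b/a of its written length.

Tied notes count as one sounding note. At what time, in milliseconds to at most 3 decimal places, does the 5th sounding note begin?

note 5 onset = 3b = 962.567ms

1. 0.0ms @ 0 + 160.428ms (1/2)
2. 160.428ms @ 1/2 + 160.428ms (1/2)
3. 320.856ms @ 1 + 160.428ms (1/2)
4. 481.283ms @ 3/2 + 481.283ms (3/2)
5. 962.567ms @ 3 + 240.642ms (3/4)
6. 1203.209ms @ 15/4 + 240.642ms (3/4)
7. 1443.85ms @ 9/2 + 481.283ms (3/2)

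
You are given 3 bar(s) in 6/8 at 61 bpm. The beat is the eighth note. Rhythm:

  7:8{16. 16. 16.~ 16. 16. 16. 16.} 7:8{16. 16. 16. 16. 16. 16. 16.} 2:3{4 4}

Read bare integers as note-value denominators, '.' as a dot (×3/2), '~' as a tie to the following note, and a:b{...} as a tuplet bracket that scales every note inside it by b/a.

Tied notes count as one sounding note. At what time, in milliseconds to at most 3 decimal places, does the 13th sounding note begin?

1. 0.0ms @ 0 + 843.091ms (6/7)
2. 843.091ms @ 6/7 + 843.091ms (6/7)
3. 1686.183ms @ 12/7 + 1686.183ms (12/7)
4. 3372.365ms @ 24/7 + 843.091ms (6/7)
5. 4215.457ms @ 30/7 + 843.091ms (6/7)
6. 5058.548ms @ 36/7 + 843.091ms (6/7)
7. 5901.639ms @ 6 + 843.091ms (6/7)
8. 6744.731ms @ 48/7 + 843.091ms (6/7)
9. 7587.822ms @ 54/7 + 843.091ms (6/7)
10. 8430.913ms @ 60/7 + 843.091ms (6/7)
11. 9274.005ms @ 66/7 + 843.091ms (6/7)
12. 10117.096ms @ 72/7 + 843.091ms (6/7)
13. 10960.187ms @ 78/7 + 843.091ms (6/7)
14. 11803.279ms @ 12 + 2950.82ms (3)
15. 14754.098ms @ 15 + 2950.82ms (3)

note 13 onset = 78/7b = 10960.187ms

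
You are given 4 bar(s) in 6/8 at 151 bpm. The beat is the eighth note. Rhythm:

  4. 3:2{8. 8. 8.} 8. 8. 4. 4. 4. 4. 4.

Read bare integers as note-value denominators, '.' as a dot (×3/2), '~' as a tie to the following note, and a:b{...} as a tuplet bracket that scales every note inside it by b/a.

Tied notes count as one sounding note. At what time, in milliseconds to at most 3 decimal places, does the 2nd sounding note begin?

note 2 onset = 3b = 1192.053ms

1. 0.0ms @ 0 + 1192.053ms (3)
2. 1192.053ms @ 3 + 397.351ms (1)
3. 1589.404ms @ 4 + 397.351ms (1)
4. 1986.755ms @ 5 + 397.351ms (1)
5. 2384.106ms @ 6 + 596.026ms (3/2)
6. 2980.132ms @ 15/2 + 596.026ms (3/2)
7. 3576.159ms @ 9 + 1192.053ms (3)
8. 4768.212ms @ 12 + 1192.053ms (3)
9. 5960.265ms @ 15 + 1192.053ms (3)
10. 7152.318ms @ 18 + 1192.053ms (3)
11. 8344.371ms @ 21 + 1192.053ms (3)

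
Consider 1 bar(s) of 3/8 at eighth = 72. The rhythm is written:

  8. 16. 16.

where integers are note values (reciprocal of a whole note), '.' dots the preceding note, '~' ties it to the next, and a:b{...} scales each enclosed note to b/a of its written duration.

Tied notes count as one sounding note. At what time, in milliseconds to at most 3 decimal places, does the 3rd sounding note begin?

note 3 onset = 9/4b = 1875.0ms

1. 0.0ms @ 0 + 1250.0ms (3/2)
2. 1250.0ms @ 3/2 + 625.0ms (3/4)
3. 1875.0ms @ 9/4 + 625.0ms (3/4)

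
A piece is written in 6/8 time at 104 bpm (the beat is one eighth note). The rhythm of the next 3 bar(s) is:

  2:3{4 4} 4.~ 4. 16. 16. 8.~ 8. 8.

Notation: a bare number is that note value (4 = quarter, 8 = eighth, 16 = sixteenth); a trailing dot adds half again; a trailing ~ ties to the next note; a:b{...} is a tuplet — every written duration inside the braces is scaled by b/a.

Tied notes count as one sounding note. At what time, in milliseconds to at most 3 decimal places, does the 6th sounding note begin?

note 6 onset = 27/2b = 7788.462ms

1. 0.0ms @ 0 + 1730.769ms (3)
2. 1730.769ms @ 3 + 1730.769ms (3)
3. 3461.538ms @ 6 + 3461.538ms (6)
4. 6923.077ms @ 12 + 432.692ms (3/4)
5. 7355.769ms @ 51/4 + 432.692ms (3/4)
6. 7788.462ms @ 27/2 + 1730.769ms (3)
7. 9519.231ms @ 33/2 + 865.385ms (3/2)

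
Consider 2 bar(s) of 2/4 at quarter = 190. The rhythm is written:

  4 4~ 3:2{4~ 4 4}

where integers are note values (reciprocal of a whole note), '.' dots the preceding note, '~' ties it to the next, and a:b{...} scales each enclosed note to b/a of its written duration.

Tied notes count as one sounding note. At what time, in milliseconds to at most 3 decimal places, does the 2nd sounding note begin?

note 2 onset = 1b = 315.789ms

1. 0.0ms @ 0 + 315.789ms (1)
2. 315.789ms @ 1 + 736.842ms (7/3)
3. 1052.632ms @ 10/3 + 210.526ms (2/3)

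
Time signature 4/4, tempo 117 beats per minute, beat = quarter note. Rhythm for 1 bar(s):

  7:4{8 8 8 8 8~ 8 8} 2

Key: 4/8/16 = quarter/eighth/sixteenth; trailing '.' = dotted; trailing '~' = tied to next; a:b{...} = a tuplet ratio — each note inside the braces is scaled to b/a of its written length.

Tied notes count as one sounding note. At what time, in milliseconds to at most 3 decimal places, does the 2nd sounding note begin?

note 2 onset = 2/7b = 146.52ms

1. 0.0ms @ 0 + 146.52ms (2/7)
2. 146.52ms @ 2/7 + 146.52ms (2/7)
3. 293.04ms @ 4/7 + 146.52ms (2/7)
4. 439.56ms @ 6/7 + 146.52ms (2/7)
5. 586.081ms @ 8/7 + 293.04ms (4/7)
6. 879.121ms @ 12/7 + 146.52ms (2/7)
7. 1025.641ms @ 2 + 1025.641ms (2)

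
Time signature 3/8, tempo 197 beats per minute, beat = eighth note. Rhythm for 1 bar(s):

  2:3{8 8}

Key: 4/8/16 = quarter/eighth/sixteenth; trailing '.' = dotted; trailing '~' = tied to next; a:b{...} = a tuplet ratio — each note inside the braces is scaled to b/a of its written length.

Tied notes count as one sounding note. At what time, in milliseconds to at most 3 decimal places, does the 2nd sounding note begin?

1. 0.0ms @ 0 + 456.853ms (3/2)
2. 456.853ms @ 3/2 + 456.853ms (3/2)

note 2 onset = 3/2b = 456.853ms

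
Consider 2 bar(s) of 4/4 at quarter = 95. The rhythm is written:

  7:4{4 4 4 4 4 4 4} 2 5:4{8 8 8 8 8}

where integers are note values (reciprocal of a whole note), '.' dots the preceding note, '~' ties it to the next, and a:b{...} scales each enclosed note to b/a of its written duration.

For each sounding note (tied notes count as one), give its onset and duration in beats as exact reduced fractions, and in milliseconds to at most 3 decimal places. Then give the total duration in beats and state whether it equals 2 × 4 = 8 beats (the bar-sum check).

1) 0.0ms=0b +360.902ms=4/7b
2) 360.902ms=4/7b +360.902ms=4/7b
3) 721.805ms=8/7b +360.902ms=4/7b
4) 1082.707ms=12/7b +360.902ms=4/7b
5) 1443.609ms=16/7b +360.902ms=4/7b
6) 1804.511ms=20/7b +360.902ms=4/7b
7) 2165.414ms=24/7b +360.902ms=4/7b
8) 2526.316ms=4b +1263.158ms=2b
9) 3789.474ms=6b +252.632ms=2/5b
10) 4042.105ms=32/5b +252.632ms=2/5b
11) 4294.737ms=34/5b +252.632ms=2/5b
12) 4547.368ms=36/5b +252.632ms=2/5b
13) 4800.0ms=38/5b +252.632ms=2/5b
Σ=8b of 8 (95bpm 4/4) — PASS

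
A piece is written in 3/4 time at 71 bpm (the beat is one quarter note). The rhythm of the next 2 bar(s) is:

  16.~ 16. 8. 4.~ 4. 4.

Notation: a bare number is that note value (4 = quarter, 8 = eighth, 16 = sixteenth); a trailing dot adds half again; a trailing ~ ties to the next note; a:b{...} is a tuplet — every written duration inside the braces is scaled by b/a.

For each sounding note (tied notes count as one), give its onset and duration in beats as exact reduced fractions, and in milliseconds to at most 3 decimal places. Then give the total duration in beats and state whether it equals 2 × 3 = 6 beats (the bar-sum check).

1) 0.0ms=0b +633.803ms=3/4b
2) 633.803ms=3/4b +633.803ms=3/4b
3) 1267.606ms=3/2b +2535.211ms=3b
4) 3802.817ms=9/2b +1267.606ms=3/2b
Σ=6b of 6 (71bpm 3/4) — PASS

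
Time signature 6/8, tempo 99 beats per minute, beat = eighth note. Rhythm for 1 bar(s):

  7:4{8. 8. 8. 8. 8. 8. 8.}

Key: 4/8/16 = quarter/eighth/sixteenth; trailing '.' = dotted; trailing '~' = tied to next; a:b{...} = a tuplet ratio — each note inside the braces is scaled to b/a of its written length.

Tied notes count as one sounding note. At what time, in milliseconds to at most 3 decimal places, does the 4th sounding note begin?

note 4 onset = 18/7b = 1558.442ms

1. 0.0ms @ 0 + 519.481ms (6/7)
2. 519.481ms @ 6/7 + 519.481ms (6/7)
3. 1038.961ms @ 12/7 + 519.481ms (6/7)
4. 1558.442ms @ 18/7 + 519.481ms (6/7)
5. 2077.922ms @ 24/7 + 519.481ms (6/7)
6. 2597.403ms @ 30/7 + 519.481ms (6/7)
7. 3116.883ms @ 36/7 + 519.481ms (6/7)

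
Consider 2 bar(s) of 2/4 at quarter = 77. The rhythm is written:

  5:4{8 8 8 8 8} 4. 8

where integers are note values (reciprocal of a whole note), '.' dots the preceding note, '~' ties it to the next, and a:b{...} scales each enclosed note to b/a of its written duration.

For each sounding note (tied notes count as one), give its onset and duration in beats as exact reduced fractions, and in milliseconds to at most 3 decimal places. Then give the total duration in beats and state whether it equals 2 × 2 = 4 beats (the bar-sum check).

1) 0.0ms=0b +311.688ms=2/5b
2) 311.688ms=2/5b +311.688ms=2/5b
3) 623.377ms=4/5b +311.688ms=2/5b
4) 935.065ms=6/5b +311.688ms=2/5b
5) 1246.753ms=8/5b +311.688ms=2/5b
6) 1558.442ms=2b +1168.831ms=3/2b
7) 2727.273ms=7/2b +389.61ms=1/2b
Σ=4b of 4 (77bpm 2/4) — PASS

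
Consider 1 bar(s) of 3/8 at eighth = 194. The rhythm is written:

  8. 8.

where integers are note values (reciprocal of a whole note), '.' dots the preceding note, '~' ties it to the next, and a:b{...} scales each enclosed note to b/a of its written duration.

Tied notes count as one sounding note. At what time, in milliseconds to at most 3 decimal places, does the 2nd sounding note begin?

1. 0.0ms @ 0 + 463.918ms (3/2)
2. 463.918ms @ 3/2 + 463.918ms (3/2)

note 2 onset = 3/2b = 463.918ms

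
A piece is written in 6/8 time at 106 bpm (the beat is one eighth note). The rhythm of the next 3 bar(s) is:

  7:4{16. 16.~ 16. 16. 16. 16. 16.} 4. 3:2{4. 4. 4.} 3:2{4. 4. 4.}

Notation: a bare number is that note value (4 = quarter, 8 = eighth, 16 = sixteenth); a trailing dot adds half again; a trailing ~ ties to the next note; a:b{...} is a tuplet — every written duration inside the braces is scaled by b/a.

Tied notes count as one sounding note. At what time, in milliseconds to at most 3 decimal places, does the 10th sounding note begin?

note 10 onset = 10b = 5660.377ms

1. 0.0ms @ 0 + 242.588ms (3/7)
2. 242.588ms @ 3/7 + 485.175ms (6/7)
3. 727.763ms @ 9/7 + 242.588ms (3/7)
4. 970.35ms @ 12/7 + 242.588ms (3/7)
5. 1212.938ms @ 15/7 + 242.588ms (3/7)
6. 1455.526ms @ 18/7 + 242.588ms (3/7)
7. 1698.113ms @ 3 + 1698.113ms (3)
8. 3396.226ms @ 6 + 1132.075ms (2)
9. 4528.302ms @ 8 + 1132.075ms (2)
10. 5660.377ms @ 10 + 1132.075ms (2)
11. 6792.453ms @ 12 + 1132.075ms (2)
12. 7924.528ms @ 14 + 1132.075ms (2)
13. 9056.604ms @ 16 + 1132.075ms (2)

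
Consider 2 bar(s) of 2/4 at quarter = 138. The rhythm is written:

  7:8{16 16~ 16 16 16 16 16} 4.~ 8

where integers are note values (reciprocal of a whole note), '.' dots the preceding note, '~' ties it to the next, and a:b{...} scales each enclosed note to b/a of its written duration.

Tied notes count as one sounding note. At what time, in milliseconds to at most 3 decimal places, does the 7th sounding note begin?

note 7 onset = 2b = 869.565ms

1. 0.0ms @ 0 + 124.224ms (2/7)
2. 124.224ms @ 2/7 + 248.447ms (4/7)
3. 372.671ms @ 6/7 + 124.224ms (2/7)
4. 496.894ms @ 8/7 + 124.224ms (2/7)
5. 621.118ms @ 10/7 + 124.224ms (2/7)
6. 745.342ms @ 12/7 + 124.224ms (2/7)
7. 869.565ms @ 2 + 869.565ms (2)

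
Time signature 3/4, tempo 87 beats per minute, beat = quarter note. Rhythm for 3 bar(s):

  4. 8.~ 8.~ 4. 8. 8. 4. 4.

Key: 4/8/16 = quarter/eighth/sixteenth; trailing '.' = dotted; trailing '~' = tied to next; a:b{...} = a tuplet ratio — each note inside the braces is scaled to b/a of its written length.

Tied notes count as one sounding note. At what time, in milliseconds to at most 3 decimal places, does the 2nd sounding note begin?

1. 0.0ms @ 0 + 1034.483ms (3/2)
2. 1034.483ms @ 3/2 + 2068.966ms (3)
3. 3103.448ms @ 9/2 + 517.241ms (3/4)
4. 3620.69ms @ 21/4 + 517.241ms (3/4)
5. 4137.931ms @ 6 + 1034.483ms (3/2)
6. 5172.414ms @ 15/2 + 1034.483ms (3/2)

note 2 onset = 3/2b = 1034.483ms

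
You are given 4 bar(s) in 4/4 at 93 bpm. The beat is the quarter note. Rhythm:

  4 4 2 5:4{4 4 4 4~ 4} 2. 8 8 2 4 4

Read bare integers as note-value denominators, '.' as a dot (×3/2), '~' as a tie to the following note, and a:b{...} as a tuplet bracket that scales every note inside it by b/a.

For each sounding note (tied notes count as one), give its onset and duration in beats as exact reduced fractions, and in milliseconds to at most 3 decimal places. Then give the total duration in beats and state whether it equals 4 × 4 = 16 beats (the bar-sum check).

1) 0.0ms=0b +645.161ms=1b
2) 645.161ms=1b +645.161ms=1b
3) 1290.323ms=2b +1290.323ms=2b
4) 2580.645ms=4b +516.129ms=4/5b
5) 3096.774ms=24/5b +516.129ms=4/5b
6) 3612.903ms=28/5b +516.129ms=4/5b
7) 4129.032ms=32/5b +1032.258ms=8/5b
8) 5161.29ms=8b +1935.484ms=3b
9) 7096.774ms=11b +322.581ms=1/2b
10) 7419.355ms=23/2b +322.581ms=1/2b
11) 7741.935ms=12b +1290.323ms=2b
12) 9032.258ms=14b +645.161ms=1b
13) 9677.419ms=15b +645.161ms=1b
Σ=16b of 16 (93bpm 4/4) — PASS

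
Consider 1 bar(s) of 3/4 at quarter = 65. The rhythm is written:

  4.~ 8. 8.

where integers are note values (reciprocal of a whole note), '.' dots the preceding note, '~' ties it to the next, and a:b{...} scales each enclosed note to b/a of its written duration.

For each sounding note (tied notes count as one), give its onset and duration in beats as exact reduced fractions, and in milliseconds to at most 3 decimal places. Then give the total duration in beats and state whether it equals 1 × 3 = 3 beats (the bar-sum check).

1) 0.0ms=0b +2076.923ms=9/4b
2) 2076.923ms=9/4b +692.308ms=3/4b
Σ=3b of 3 (65bpm 3/4) — PASS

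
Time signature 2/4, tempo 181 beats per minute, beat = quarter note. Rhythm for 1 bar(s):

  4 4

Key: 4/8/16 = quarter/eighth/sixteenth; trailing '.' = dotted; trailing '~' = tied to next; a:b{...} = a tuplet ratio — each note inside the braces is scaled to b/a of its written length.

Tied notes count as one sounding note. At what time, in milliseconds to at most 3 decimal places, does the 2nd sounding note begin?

1. 0.0ms @ 0 + 331.492ms (1)
2. 331.492ms @ 1 + 331.492ms (1)

note 2 onset = 1b = 331.492ms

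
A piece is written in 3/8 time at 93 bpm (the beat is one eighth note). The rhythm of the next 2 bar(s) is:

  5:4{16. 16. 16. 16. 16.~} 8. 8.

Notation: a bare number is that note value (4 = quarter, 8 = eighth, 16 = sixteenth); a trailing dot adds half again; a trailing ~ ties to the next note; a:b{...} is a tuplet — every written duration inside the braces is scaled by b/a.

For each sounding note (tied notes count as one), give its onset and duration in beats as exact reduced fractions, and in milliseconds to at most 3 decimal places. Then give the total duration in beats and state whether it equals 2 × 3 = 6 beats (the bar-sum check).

1) 0.0ms=0b +387.097ms=3/5b
2) 387.097ms=3/5b +387.097ms=3/5b
3) 774.194ms=6/5b +387.097ms=3/5b
4) 1161.29ms=9/5b +387.097ms=3/5b
5) 1548.387ms=12/5b +1354.839ms=21/10b
6) 2903.226ms=9/2b +967.742ms=3/2b
Σ=6b of 6 (93bpm 3/8) — PASS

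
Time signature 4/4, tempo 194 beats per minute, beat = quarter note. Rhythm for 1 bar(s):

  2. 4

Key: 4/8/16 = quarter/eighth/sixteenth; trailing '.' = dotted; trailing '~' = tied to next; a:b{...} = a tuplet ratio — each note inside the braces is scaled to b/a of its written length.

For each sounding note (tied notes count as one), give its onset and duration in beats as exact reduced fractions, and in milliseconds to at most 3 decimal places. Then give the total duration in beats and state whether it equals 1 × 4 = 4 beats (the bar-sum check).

1) 0.0ms=0b +927.835ms=3b
2) 927.835ms=3b +309.278ms=1b
Σ=4b of 4 (194bpm 4/4) — PASS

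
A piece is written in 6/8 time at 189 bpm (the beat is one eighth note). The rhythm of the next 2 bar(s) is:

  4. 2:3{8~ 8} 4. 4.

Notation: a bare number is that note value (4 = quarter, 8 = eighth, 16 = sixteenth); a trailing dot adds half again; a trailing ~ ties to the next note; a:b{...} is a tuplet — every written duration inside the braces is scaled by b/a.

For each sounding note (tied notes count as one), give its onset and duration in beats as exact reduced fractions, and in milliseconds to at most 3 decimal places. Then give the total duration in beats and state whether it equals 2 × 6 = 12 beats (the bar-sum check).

1) 0.0ms=0b +952.381ms=3b
2) 952.381ms=3b +952.381ms=3b
3) 1904.762ms=6b +952.381ms=3b
4) 2857.143ms=9b +952.381ms=3b
Σ=12b of 12 (189bpm 6/8) — PASS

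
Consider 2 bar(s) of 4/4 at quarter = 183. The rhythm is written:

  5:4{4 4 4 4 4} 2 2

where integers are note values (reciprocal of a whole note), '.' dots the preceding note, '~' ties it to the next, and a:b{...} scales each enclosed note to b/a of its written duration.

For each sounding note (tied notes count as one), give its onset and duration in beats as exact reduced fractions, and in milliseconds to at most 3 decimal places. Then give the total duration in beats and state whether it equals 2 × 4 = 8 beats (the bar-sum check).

1) 0.0ms=0b +262.295ms=4/5b
2) 262.295ms=4/5b +262.295ms=4/5b
3) 524.59ms=8/5b +262.295ms=4/5b
4) 786.885ms=12/5b +262.295ms=4/5b
5) 1049.18ms=16/5b +262.295ms=4/5b
6) 1311.475ms=4b +655.738ms=2b
7) 1967.213ms=6b +655.738ms=2b
Σ=8b of 8 (183bpm 4/4) — PASS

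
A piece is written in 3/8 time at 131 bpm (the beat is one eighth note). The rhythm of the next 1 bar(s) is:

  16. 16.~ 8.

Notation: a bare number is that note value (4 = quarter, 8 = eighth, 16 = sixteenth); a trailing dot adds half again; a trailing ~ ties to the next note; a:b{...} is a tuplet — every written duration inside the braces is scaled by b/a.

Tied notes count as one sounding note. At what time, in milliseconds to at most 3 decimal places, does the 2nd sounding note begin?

1. 0.0ms @ 0 + 343.511ms (3/4)
2. 343.511ms @ 3/4 + 1030.534ms (9/4)

note 2 onset = 3/4b = 343.511ms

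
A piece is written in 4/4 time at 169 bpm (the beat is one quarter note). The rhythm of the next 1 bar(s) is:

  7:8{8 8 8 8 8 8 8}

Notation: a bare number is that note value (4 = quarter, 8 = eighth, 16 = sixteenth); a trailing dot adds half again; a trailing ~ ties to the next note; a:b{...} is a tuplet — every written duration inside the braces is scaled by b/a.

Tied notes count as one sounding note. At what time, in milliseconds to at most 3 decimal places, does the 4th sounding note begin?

note 4 onset = 12/7b = 608.622ms

1. 0.0ms @ 0 + 202.874ms (4/7)
2. 202.874ms @ 4/7 + 202.874ms (4/7)
3. 405.748ms @ 8/7 + 202.874ms (4/7)
4. 608.622ms @ 12/7 + 202.874ms (4/7)
5. 811.496ms @ 16/7 + 202.874ms (4/7)
6. 1014.37ms @ 20/7 + 202.874ms (4/7)
7. 1217.244ms @ 24/7 + 202.874ms (4/7)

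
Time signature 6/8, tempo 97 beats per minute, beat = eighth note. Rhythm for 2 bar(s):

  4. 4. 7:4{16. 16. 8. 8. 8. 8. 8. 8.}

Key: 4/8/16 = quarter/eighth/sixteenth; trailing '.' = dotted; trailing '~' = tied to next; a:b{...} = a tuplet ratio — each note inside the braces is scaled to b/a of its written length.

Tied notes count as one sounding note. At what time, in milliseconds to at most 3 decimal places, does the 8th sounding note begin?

note 8 onset = 66/7b = 5832.106ms

1. 0.0ms @ 0 + 1855.67ms (3)
2. 1855.67ms @ 3 + 1855.67ms (3)
3. 3711.34ms @ 6 + 265.096ms (3/7)
4. 3976.436ms @ 45/7 + 265.096ms (3/7)
5. 4241.532ms @ 48/7 + 530.191ms (6/7)
6. 4771.723ms @ 54/7 + 530.191ms (6/7)
7. 5301.915ms @ 60/7 + 530.191ms (6/7)
8. 5832.106ms @ 66/7 + 530.191ms (6/7)
9. 6362.297ms @ 72/7 + 530.191ms (6/7)
10. 6892.489ms @ 78/7 + 530.191ms (6/7)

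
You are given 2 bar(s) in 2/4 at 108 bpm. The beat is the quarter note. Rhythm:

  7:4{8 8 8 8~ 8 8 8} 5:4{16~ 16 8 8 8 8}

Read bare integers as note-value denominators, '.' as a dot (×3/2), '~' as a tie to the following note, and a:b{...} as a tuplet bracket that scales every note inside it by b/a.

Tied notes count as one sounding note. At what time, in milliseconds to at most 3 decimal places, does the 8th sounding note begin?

note 8 onset = 12/5b = 1333.333ms

1. 0.0ms @ 0 + 158.73ms (2/7)
2. 158.73ms @ 2/7 + 158.73ms (2/7)
3. 317.46ms @ 4/7 + 158.73ms (2/7)
4. 476.19ms @ 6/7 + 317.46ms (4/7)
5. 793.651ms @ 10/7 + 158.73ms (2/7)
6. 952.381ms @ 12/7 + 158.73ms (2/7)
7. 1111.111ms @ 2 + 222.222ms (2/5)
8. 1333.333ms @ 12/5 + 222.222ms (2/5)
9. 1555.556ms @ 14/5 + 222.222ms (2/5)
10. 1777.778ms @ 16/5 + 222.222ms (2/5)
11. 2000.0ms @ 18/5 + 222.222ms (2/5)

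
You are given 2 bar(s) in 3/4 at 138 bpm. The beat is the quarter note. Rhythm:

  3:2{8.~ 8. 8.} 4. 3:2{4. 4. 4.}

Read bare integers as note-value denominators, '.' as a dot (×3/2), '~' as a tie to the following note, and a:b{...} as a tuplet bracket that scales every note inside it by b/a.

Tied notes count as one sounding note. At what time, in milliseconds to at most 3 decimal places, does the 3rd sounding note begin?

note 3 onset = 3/2b = 652.174ms

1. 0.0ms @ 0 + 434.783ms (1)
2. 434.783ms @ 1 + 217.391ms (1/2)
3. 652.174ms @ 3/2 + 652.174ms (3/2)
4. 1304.348ms @ 3 + 434.783ms (1)
5. 1739.13ms @ 4 + 434.783ms (1)
6. 2173.913ms @ 5 + 434.783ms (1)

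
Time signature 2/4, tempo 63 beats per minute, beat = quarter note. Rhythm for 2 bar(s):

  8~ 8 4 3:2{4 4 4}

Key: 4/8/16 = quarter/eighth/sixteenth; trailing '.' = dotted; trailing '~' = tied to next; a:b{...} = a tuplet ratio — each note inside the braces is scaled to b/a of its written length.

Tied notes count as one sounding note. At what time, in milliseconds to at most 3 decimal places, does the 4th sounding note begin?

note 4 onset = 8/3b = 2539.683ms

1. 0.0ms @ 0 + 952.381ms (1)
2. 952.381ms @ 1 + 952.381ms (1)
3. 1904.762ms @ 2 + 634.921ms (2/3)
4. 2539.683ms @ 8/3 + 634.921ms (2/3)
5. 3174.603ms @ 10/3 + 634.921ms (2/3)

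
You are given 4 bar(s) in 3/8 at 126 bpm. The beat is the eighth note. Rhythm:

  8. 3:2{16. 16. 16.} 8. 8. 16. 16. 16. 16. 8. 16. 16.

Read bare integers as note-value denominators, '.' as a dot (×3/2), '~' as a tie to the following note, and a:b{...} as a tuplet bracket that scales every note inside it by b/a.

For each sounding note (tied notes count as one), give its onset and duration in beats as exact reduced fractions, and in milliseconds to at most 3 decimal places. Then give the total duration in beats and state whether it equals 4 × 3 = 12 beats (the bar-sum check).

1) 0.0ms=0b +714.286ms=3/2b
2) 714.286ms=3/2b +238.095ms=1/2b
3) 952.381ms=2b +238.095ms=1/2b
4) 1190.476ms=5/2b +238.095ms=1/2b
5) 1428.571ms=3b +714.286ms=3/2b
6) 2142.857ms=9/2b +714.286ms=3/2b
7) 2857.143ms=6b +357.143ms=3/4b
8) 3214.286ms=27/4b +357.143ms=3/4b
9) 3571.429ms=15/2b +357.143ms=3/4b
10) 3928.571ms=33/4b +357.143ms=3/4b
11) 4285.714ms=9b +714.286ms=3/2b
12) 5000.0ms=21/2b +357.143ms=3/4b
13) 5357.143ms=45/4b +357.143ms=3/4b
Σ=12b of 12 (126bpm 3/8) — PASS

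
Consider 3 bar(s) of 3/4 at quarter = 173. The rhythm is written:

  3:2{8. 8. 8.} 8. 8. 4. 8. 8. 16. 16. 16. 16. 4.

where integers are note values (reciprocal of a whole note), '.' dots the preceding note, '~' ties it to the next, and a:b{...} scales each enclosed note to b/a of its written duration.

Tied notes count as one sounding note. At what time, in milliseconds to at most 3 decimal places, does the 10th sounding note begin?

1. 0.0ms @ 0 + 173.41ms (1/2)
2. 173.41ms @ 1/2 + 173.41ms (1/2)
3. 346.821ms @ 1 + 173.41ms (1/2)
4. 520.231ms @ 3/2 + 260.116ms (3/4)
5. 780.347ms @ 9/4 + 260.116ms (3/4)
6. 1040.462ms @ 3 + 520.231ms (3/2)
7. 1560.694ms @ 9/2 + 260.116ms (3/4)
8. 1820.809ms @ 21/4 + 260.116ms (3/4)
9. 2080.925ms @ 6 + 130.058ms (3/8)
10. 2210.983ms @ 51/8 + 130.058ms (3/8)
11. 2341.04ms @ 27/4 + 130.058ms (3/8)
12. 2471.098ms @ 57/8 + 130.058ms (3/8)
13. 2601.156ms @ 15/2 + 520.231ms (3/2)

note 10 onset = 51/8b = 2210.983ms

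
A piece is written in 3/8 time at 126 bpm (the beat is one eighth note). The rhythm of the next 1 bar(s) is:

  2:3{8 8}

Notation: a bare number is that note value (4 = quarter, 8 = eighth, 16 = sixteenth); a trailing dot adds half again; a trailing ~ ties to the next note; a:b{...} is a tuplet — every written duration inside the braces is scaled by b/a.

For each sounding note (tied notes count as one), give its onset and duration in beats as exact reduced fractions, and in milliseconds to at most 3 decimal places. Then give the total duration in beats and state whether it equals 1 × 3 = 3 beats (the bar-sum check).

1) 0.0ms=0b +714.286ms=3/2b
2) 714.286ms=3/2b +714.286ms=3/2b
Σ=3b of 3 (126bpm 3/8) — PASS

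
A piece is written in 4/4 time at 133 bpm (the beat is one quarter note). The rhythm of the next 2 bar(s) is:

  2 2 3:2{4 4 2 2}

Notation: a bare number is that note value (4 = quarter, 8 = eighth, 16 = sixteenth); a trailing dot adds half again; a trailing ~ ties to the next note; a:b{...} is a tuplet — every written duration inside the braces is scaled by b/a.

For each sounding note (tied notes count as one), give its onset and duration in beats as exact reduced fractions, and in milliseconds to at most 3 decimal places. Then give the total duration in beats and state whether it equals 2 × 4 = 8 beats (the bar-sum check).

1) 0.0ms=0b +902.256ms=2b
2) 902.256ms=2b +902.256ms=2b
3) 1804.511ms=4b +300.752ms=2/3b
4) 2105.263ms=14/3b +300.752ms=2/3b
5) 2406.015ms=16/3b +601.504ms=4/3b
6) 3007.519ms=20/3b +601.504ms=4/3b
Σ=8b of 8 (133bpm 4/4) — PASS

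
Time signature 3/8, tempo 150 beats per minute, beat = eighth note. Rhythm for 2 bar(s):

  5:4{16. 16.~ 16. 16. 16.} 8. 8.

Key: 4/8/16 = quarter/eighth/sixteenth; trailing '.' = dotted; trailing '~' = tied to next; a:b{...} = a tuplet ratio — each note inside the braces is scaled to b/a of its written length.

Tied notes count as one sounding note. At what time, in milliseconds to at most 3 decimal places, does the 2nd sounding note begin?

1. 0.0ms @ 0 + 240.0ms (3/5)
2. 240.0ms @ 3/5 + 480.0ms (6/5)
3. 720.0ms @ 9/5 + 240.0ms (3/5)
4. 960.0ms @ 12/5 + 240.0ms (3/5)
5. 1200.0ms @ 3 + 600.0ms (3/2)
6. 1800.0ms @ 9/2 + 600.0ms (3/2)

note 2 onset = 3/5b = 240.0ms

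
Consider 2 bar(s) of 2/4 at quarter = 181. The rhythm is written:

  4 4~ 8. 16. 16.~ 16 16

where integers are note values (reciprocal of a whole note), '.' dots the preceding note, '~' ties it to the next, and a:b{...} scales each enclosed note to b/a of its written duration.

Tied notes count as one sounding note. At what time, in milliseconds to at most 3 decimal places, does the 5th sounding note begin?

note 5 onset = 15/4b = 1243.094ms

1. 0.0ms @ 0 + 331.492ms (1)
2. 331.492ms @ 1 + 580.11ms (7/4)
3. 911.602ms @ 11/4 + 124.309ms (3/8)
4. 1035.912ms @ 25/8 + 207.182ms (5/8)
5. 1243.094ms @ 15/4 + 82.873ms (1/4)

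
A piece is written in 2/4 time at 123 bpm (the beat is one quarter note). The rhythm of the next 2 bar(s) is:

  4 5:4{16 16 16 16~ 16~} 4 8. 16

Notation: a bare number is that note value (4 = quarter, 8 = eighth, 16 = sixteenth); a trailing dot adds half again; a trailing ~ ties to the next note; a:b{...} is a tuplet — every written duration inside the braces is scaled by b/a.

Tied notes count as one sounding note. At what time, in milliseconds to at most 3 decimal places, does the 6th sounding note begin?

note 6 onset = 3b = 1463.415ms

1. 0.0ms @ 0 + 487.805ms (1)
2. 487.805ms @ 1 + 97.561ms (1/5)
3. 585.366ms @ 6/5 + 97.561ms (1/5)
4. 682.927ms @ 7/5 + 97.561ms (1/5)
5. 780.488ms @ 8/5 + 682.927ms (7/5)
6. 1463.415ms @ 3 + 365.854ms (3/4)
7. 1829.268ms @ 15/4 + 121.951ms (1/4)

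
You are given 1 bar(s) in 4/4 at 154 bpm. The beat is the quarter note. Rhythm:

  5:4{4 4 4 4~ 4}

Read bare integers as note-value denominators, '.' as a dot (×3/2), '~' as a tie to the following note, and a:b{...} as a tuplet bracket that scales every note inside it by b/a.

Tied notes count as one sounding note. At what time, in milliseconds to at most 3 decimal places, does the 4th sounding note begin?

note 4 onset = 12/5b = 935.065ms

1. 0.0ms @ 0 + 311.688ms (4/5)
2. 311.688ms @ 4/5 + 311.688ms (4/5)
3. 623.377ms @ 8/5 + 311.688ms (4/5)
4. 935.065ms @ 12/5 + 623.377ms (8/5)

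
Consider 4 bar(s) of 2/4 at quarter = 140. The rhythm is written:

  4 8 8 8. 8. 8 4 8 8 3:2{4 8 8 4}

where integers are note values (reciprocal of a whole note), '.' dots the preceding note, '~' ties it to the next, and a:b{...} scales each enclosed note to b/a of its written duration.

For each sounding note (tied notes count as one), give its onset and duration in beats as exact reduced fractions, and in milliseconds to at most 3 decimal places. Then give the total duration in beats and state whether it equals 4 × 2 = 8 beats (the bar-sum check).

1) 0.0ms=0b +428.571ms=1b
2) 428.571ms=1b +214.286ms=1/2b
3) 642.857ms=3/2b +214.286ms=1/2b
4) 857.143ms=2b +321.429ms=3/4b
5) 1178.571ms=11/4b +321.429ms=3/4b
6) 1500.0ms=7/2b +214.286ms=1/2b
7) 1714.286ms=4b +428.571ms=1b
8) 2142.857ms=5b +214.286ms=1/2b
9) 2357.143ms=11/2b +214.286ms=1/2b
10) 2571.429ms=6b +285.714ms=2/3b
11) 2857.143ms=20/3b +142.857ms=1/3b
12) 3000.0ms=7b +142.857ms=1/3b
13) 3142.857ms=22/3b +285.714ms=2/3b
Σ=8b of 8 (140bpm 2/4) — PASS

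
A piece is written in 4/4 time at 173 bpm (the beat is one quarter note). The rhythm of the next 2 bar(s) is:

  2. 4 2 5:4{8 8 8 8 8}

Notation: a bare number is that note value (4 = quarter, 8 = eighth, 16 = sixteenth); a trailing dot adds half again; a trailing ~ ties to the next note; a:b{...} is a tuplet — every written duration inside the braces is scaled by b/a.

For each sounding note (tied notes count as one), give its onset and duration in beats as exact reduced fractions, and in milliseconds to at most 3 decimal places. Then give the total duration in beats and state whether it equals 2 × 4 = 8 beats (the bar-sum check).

1) 0.0ms=0b +1040.462ms=3b
2) 1040.462ms=3b +346.821ms=1b
3) 1387.283ms=4b +693.642ms=2b
4) 2080.925ms=6b +138.728ms=2/5b
5) 2219.653ms=32/5b +138.728ms=2/5b
6) 2358.382ms=34/5b +138.728ms=2/5b
7) 2497.11ms=36/5b +138.728ms=2/5b
8) 2635.838ms=38/5b +138.728ms=2/5b
Σ=8b of 8 (173bpm 4/4) — PASS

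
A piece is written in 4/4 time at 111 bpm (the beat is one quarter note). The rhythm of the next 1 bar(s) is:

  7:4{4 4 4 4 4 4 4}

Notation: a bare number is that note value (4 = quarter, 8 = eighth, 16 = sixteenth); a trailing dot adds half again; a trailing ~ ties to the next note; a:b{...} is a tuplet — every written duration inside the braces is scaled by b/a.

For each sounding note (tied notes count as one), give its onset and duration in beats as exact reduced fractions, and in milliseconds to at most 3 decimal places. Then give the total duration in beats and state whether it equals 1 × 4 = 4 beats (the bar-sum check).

1) 0.0ms=0b +308.88ms=4/7b
2) 308.88ms=4/7b +308.88ms=4/7b
3) 617.761ms=8/7b +308.88ms=4/7b
4) 926.641ms=12/7b +308.88ms=4/7b
5) 1235.521ms=16/7b +308.88ms=4/7b
6) 1544.402ms=20/7b +308.88ms=4/7b
7) 1853.282ms=24/7b +308.88ms=4/7b
Σ=4b of 4 (111bpm 4/4) — PASS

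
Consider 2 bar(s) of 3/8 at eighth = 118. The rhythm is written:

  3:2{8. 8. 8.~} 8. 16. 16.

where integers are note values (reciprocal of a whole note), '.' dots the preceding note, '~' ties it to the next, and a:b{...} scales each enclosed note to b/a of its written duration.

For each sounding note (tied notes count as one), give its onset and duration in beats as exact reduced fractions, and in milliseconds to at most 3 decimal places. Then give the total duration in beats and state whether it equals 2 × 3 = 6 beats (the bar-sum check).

1) 0.0ms=0b +508.475ms=1b
2) 508.475ms=1b +508.475ms=1b
3) 1016.949ms=2b +1271.186ms=5/2b
4) 2288.136ms=9/2b +381.356ms=3/4b
5) 2669.492ms=21/4b +381.356ms=3/4b
Σ=6b of 6 (118bpm 3/8) — PASS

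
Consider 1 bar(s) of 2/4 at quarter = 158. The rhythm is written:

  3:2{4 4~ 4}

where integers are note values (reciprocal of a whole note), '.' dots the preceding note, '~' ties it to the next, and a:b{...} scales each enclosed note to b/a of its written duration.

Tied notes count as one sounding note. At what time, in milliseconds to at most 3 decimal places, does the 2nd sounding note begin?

note 2 onset = 2/3b = 253.165ms

1. 0.0ms @ 0 + 253.165ms (2/3)
2. 253.165ms @ 2/3 + 506.329ms (4/3)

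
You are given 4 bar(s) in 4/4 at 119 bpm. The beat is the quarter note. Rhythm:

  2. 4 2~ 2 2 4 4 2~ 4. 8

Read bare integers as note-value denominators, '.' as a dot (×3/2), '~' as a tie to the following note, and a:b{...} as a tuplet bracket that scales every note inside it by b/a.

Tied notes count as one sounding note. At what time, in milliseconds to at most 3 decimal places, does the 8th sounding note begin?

1. 0.0ms @ 0 + 1512.605ms (3)
2. 1512.605ms @ 3 + 504.202ms (1)
3. 2016.807ms @ 4 + 2016.807ms (4)
4. 4033.613ms @ 8 + 1008.403ms (2)
5. 5042.017ms @ 10 + 504.202ms (1)
6. 5546.218ms @ 11 + 504.202ms (1)
7. 6050.42ms @ 12 + 1764.706ms (7/2)
8. 7815.126ms @ 31/2 + 252.101ms (1/2)

note 8 onset = 31/2b = 7815.126ms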